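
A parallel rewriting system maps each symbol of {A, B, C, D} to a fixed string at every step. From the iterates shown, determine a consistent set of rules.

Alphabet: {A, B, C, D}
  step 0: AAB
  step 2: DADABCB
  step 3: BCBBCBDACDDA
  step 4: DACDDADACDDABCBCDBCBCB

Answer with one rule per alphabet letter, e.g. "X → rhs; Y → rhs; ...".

  step 3 ⇒ step 4: BCBBCBDACDDA ⇒ DA·CD·DA·DA·CD·DA·BC·B·CD·BC·BC·B
    A ↦ B
    B ↦ DA
    C ↦ CD
    D ↦ BC

A->B, B->DA, C->CD, D->BC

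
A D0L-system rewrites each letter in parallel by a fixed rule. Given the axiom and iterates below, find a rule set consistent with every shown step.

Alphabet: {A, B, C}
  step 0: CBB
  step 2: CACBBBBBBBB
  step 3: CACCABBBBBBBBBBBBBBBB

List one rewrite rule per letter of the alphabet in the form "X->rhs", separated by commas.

A->C, B->BB, C->CA

  step 2 ⇒ step 3: CACBBBBBBBB ⇒ CA·C·CA·BB·BB·BB·BB·BB·BB·BB·BB
    A ↦ C
    B ↦ BB
    C ↦ CA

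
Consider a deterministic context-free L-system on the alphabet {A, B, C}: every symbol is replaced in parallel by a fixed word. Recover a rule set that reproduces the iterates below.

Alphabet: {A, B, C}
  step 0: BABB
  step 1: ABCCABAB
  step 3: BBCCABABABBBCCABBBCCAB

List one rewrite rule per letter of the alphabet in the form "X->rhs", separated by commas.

A->CC, B->AB, C->B

  step 0 ⇒ step 1: BABB ⇒ AB·CC·AB·AB
    A ↦ CC
    B ↦ AB
    C ↦ B  (constrained at step 1)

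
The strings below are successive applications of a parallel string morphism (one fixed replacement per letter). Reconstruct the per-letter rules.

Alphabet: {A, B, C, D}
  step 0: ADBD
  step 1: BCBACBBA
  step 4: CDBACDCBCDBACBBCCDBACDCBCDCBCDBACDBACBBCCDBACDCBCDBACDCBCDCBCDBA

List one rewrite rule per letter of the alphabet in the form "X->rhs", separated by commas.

  step 0 ⇒ step 1: ADBD ⇒ BC·BA·CB·BA
    A ↦ BC
    B ↦ CB
    D ↦ BA
    C ↦ CD  (constrained at step 1)

A->BC, B->CB, C->CD, D->BA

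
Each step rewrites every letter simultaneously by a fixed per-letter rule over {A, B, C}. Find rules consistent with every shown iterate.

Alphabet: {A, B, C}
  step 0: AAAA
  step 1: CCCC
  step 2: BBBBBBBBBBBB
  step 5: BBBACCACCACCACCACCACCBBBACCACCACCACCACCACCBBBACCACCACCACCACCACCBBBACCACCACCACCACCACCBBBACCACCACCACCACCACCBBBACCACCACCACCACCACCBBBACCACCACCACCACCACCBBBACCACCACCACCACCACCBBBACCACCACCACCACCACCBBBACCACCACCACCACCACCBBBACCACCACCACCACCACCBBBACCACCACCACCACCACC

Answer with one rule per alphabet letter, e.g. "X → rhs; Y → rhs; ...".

A->C, B->ACC, C->BBB

  step 1 ⇒ step 2: CCCC ⇒ BBB·BBB·BBB·BBB
    C ↦ BBB
  step 0 ⇒ step 1: AAAA ⇒ C·C·C·C
    A ↦ C
    B ↦ ACC  (constrained at step 2)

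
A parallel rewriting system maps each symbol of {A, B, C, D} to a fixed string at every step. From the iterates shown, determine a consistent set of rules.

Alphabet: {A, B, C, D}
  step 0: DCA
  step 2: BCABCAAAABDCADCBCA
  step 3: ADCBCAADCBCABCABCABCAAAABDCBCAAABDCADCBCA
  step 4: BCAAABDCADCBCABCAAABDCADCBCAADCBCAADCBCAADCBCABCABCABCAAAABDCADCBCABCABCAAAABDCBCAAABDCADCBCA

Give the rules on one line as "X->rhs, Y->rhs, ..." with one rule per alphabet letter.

A->BCA, B->A, C->DC, D->AAB

  step 3 ⇒ step 4: ADCBCAADCBCABCABCABCAAAABDCBCAAABDCADCBCA ⇒ BCA·AAB·DC·A·DC·BCA·BCA·AAB·DC·A·DC·BCA·A·DC·BCA·A·DC·BCA·A·DC·BCA·BCA·BCA·BCA·A·AAB·DC·A·DC·BCA·BCA·BCA·A·AAB·DC·BCA·AAB·DC·A·DC·BCA
    A ↦ BCA
    B ↦ A
    C ↦ DC
    D ↦ AAB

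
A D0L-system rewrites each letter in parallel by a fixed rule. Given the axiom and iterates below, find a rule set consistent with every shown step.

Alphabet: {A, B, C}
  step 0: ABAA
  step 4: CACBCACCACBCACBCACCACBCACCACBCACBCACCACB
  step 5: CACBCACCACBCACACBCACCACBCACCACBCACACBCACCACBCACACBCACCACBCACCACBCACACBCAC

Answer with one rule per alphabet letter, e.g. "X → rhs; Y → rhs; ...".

A->CB, B->C, C->CA

  step 4 ⇒ step 5: CACBCACCACBCACBCACCACBCACCACBCACBCACCACB ⇒ CA·CB·CA·C·CA·CB·CA·CA·CB·CA·C·CA·CB·CA·C·CA·CB·CA·CA·CB·CA·C·CA·CB·CA·CA·CB·CA·C·CA·CB·CA·C·CA·CB·CA·CA·CB·CA·C
    A ↦ CB
    B ↦ C
    C ↦ CA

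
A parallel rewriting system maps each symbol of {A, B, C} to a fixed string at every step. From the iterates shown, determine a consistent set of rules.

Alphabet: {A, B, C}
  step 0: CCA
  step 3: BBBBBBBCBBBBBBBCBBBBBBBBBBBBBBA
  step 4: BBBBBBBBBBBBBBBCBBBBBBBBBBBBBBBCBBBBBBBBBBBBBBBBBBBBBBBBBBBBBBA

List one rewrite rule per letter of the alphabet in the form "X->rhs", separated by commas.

A->BBA, B->BB, C->BC

  step 3 ⇒ step 4: BBBBBBBCBBBBBBBCBBBBBBBBBBBBBBA ⇒ BB·BB·BB·BB·BB·BB·BB·BC·BB·BB·BB·BB·BB·BB·BB·BC·BB·BB·BB·BB·BB·BB·BB·BB·BB·BB·BB·BB·BB·BB·BBA
    A ↦ BBA
    B ↦ BB
    C ↦ BC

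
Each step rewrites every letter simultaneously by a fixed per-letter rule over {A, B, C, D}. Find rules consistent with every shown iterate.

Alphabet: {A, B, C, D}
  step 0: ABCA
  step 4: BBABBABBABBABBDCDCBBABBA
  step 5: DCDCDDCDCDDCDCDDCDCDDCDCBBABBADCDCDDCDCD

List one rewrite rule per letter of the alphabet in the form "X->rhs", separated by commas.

A->D, B->DC, C->A, D->BB

  step 4 ⇒ step 5: BBABBABBABBABBDCDCBBABBA ⇒ DC·DC·D·DC·DC·D·DC·DC·D·DC·DC·D·DC·DC·BB·A·BB·A·DC·DC·D·DC·DC·D
    A ↦ D
    B ↦ DC
    C ↦ A
    D ↦ BB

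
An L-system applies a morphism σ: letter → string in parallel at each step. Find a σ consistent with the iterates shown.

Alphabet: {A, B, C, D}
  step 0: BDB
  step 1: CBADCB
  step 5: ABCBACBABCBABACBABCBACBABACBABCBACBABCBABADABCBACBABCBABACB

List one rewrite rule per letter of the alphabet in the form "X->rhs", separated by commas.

A->AB, B->CB, C->A, D->AD

  step 0 ⇒ step 1: BDB ⇒ CB·AD·CB
    B ↦ CB
    D ↦ AD
    A ↦ AB  (constrained at step 1)
    C ↦ A  (constrained at step 1)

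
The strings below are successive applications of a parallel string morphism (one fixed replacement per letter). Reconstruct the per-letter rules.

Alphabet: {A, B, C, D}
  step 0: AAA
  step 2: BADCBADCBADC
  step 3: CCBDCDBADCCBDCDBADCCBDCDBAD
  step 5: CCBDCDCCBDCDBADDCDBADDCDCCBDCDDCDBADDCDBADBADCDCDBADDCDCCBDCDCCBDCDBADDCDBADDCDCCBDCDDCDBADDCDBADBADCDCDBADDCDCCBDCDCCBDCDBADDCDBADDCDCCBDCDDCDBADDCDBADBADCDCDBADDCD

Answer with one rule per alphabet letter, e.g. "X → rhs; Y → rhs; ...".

A->CB, B->C, C->BAD, D->DCD

  step 2 ⇒ step 3: BADCBADCBADC ⇒ C·CB·DCD·BAD·C·CB·DCD·BAD·C·CB·DCD·BAD
    A ↦ CB
    B ↦ C
    C ↦ BAD
    D ↦ DCD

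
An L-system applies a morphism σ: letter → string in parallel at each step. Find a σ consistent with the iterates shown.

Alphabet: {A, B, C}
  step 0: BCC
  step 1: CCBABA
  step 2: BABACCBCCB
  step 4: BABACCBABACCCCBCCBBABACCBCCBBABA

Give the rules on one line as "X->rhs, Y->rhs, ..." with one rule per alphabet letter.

A->B, B->CC, C->BA

  step 1 ⇒ step 2: CCBABA ⇒ BA·BA·CC·B·CC·B
    A ↦ B
    B ↦ CC
    C ↦ BA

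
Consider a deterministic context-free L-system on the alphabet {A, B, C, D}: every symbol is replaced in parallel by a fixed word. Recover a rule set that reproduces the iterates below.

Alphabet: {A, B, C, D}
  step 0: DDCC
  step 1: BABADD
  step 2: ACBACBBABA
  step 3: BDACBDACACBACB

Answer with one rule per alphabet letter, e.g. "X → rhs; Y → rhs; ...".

A->B, B->AC, C->D, D->BA

  step 2 ⇒ step 3: ACBACBBABA ⇒ B·D·AC·B·D·AC·AC·B·AC·B
    A ↦ B
    B ↦ AC
    C ↦ D
  step 0 ⇒ step 1: DDCC ⇒ BA·BA·D·D
    D ↦ BA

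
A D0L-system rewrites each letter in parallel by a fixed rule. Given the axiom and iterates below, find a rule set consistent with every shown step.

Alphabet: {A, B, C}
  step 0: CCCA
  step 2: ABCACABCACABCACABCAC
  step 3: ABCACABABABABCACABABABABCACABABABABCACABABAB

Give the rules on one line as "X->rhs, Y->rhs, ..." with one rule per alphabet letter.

A->AB, B->CAC, C->AB

  step 2 ⇒ step 3: ABCACABCACABCACABCAC ⇒ AB·CAC·AB·AB·AB·AB·CAC·AB·AB·AB·AB·CAC·AB·AB·AB·AB·CAC·AB·AB·AB
    A ↦ AB
    B ↦ CAC
    C ↦ AB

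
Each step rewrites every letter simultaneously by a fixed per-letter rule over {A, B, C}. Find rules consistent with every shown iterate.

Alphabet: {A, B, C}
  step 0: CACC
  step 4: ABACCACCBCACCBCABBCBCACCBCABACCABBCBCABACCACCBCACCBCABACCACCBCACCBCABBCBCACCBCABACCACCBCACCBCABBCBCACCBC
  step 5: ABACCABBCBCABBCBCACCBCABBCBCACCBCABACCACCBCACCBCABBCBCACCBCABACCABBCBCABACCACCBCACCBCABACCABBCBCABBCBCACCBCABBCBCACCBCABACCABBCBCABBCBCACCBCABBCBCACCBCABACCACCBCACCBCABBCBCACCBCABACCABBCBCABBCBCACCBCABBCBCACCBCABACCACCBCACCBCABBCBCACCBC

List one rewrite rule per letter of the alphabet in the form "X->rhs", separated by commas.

  step 4 ⇒ step 5: ABACCACCBCACCBCABBCBCACCBCABACCABBCBCABACCACCBCACCBCABACCACCBCACCBCABBCBCACCBCABACCACCBCACCBCABBCBCACCBC ⇒ AB·ACC·AB·BC·BC·AB·BC·BC·ACC·BC·AB·BC·BC·ACC·BC·AB·ACC·ACC·BC·ACC·BC·AB·BC·BC·ACC·BC·AB·ACC·AB·BC·BC·AB·ACC·ACC·BC·ACC·BC·AB·ACC·AB·BC·BC·AB·BC·BC·ACC·BC·AB·BC·BC·ACC·BC·AB·ACC·AB·BC·BC·AB·BC·BC·ACC·BC·AB·BC·BC·ACC·BC·AB·ACC·ACC·BC·ACC·BC·AB·BC·BC·ACC·BC·AB·ACC·AB·BC·BC·AB·BC·BC·ACC·BC·AB·BC·BC·ACC·BC·AB·ACC·ACC·BC·ACC·BC·AB·BC·BC·ACC·BC
    A ↦ AB
    B ↦ ACC
    C ↦ BC

A->AB, B->ACC, C->BC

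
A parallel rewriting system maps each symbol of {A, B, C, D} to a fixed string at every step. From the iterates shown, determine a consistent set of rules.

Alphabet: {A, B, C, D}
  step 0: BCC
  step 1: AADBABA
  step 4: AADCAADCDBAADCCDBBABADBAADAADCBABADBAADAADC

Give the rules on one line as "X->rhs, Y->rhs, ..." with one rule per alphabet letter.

  step 0 ⇒ step 1: BCC ⇒ AAD·BA·BA
    B ↦ AAD
    C ↦ BA
    A ↦ C  (constrained at step 1)
    D ↦ DB  (constrained at step 1)

A->C, B->AAD, C->BA, D->DB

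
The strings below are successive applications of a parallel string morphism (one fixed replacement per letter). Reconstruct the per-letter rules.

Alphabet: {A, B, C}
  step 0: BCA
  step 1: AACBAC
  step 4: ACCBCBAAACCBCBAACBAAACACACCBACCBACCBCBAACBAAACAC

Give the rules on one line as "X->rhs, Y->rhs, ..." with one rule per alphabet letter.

  step 0 ⇒ step 1: BCA ⇒ AA·CB·AC
    A ↦ AC
    B ↦ AA
    C ↦ CB

A->AC, B->AA, C->CB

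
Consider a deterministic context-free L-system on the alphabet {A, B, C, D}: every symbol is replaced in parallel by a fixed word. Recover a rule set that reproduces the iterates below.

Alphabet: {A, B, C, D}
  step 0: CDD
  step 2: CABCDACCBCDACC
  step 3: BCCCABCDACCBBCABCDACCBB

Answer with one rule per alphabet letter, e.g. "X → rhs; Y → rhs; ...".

A->CC, B->CA, C->B, D->CDA

  step 2 ⇒ step 3: CABCDACCBCDACC ⇒ B·CC·CA·B·CDA·CC·B·B·CA·B·CDA·CC·B·B
    A ↦ CC
    B ↦ CA
    C ↦ B
    D ↦ CDA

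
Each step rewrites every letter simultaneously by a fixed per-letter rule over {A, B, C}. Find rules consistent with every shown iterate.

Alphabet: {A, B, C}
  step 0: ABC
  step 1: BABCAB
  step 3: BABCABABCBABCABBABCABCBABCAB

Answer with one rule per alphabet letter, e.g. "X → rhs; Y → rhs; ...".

  step 0 ⇒ step 1: ABC ⇒ B·ABC·AB
    A ↦ B
    B ↦ ABC
    C ↦ AB

A->B, B->ABC, C->AB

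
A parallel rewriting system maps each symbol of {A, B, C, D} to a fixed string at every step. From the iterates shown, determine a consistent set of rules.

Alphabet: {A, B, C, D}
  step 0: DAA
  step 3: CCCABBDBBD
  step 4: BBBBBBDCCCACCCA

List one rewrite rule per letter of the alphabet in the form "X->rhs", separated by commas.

  step 3 ⇒ step 4: CCCABBDBBD ⇒ BB·BB·BB·D·C·C·CA·C·C·CA
    A ↦ D
    B ↦ C
    C ↦ BB
    D ↦ CA

A->D, B->C, C->BB, D->CA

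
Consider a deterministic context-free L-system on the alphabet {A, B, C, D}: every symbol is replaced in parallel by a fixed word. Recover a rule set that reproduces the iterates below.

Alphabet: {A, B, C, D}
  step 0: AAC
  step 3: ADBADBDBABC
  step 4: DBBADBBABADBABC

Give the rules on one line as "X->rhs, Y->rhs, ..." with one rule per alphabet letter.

A->DB, B->A, C->BC, D->B

  step 3 ⇒ step 4: ADBADBDBABC ⇒ DB·B·A·DB·B·A·B·A·DB·A·BC
    A ↦ DB
    B ↦ A
    C ↦ BC
    D ↦ B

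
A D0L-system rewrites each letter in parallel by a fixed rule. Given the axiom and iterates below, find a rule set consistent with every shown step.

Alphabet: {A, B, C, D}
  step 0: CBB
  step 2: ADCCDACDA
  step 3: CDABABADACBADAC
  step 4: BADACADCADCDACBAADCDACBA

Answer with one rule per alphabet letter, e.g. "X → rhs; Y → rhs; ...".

A->C, B->AD, C->BA, D->DA

  step 3 ⇒ step 4: CDABABADACBADAC ⇒ BA·DA·C·AD·C·AD·C·DA·C·BA·AD·C·DA·C·BA
    A ↦ C
    B ↦ AD
    C ↦ BA
    D ↦ DA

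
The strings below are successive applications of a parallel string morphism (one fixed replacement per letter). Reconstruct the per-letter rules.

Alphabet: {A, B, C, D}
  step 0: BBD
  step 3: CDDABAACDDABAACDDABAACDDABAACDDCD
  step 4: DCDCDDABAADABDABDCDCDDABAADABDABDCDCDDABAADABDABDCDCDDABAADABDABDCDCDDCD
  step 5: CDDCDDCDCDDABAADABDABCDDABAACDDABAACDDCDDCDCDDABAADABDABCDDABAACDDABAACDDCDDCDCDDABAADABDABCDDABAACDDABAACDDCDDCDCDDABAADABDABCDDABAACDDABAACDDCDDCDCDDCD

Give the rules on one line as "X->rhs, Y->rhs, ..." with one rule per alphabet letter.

A->DAB, B->AA, C->D, D->CD

  step 4 ⇒ step 5: DCDCDDABAADABDABDCDCDDABAADABDABDCDCDDABAADABDABDCDCDDABAADABDABDCDCDDCD ⇒ CD·D·CD·D·CD·CD·DAB·AA·DAB·DAB·CD·DAB·AA·CD·DAB·AA·CD·D·CD·D·CD·CD·DAB·AA·DAB·DAB·CD·DAB·AA·CD·DAB·AA·CD·D·CD·D·CD·CD·DAB·AA·DAB·DAB·CD·DAB·AA·CD·DAB·AA·CD·D·CD·D·CD·CD·DAB·AA·DAB·DAB·CD·DAB·AA·CD·DAB·AA·CD·D·CD·D·CD·CD·D·CD
    A ↦ DAB
    B ↦ AA
    C ↦ D
    D ↦ CD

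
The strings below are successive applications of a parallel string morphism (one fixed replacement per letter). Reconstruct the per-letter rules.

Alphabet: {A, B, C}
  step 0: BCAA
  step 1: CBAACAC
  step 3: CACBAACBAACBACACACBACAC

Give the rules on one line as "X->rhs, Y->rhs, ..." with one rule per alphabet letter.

  step 0 ⇒ step 1: BCAA ⇒ C·BA·AC·AC
    A ↦ AC
    B ↦ C
    C ↦ BA

A->AC, B->C, C->BA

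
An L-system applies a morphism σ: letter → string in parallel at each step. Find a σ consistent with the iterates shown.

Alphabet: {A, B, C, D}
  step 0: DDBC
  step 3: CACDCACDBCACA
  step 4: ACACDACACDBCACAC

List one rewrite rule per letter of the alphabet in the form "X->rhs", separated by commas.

A->C, B->BC, C->A, D->CD

  step 3 ⇒ step 4: CACDCACDBCACA ⇒ A·C·A·CD·A·C·A·CD·BC·A·C·A·C
    A ↦ C
    B ↦ BC
    C ↦ A
    D ↦ CD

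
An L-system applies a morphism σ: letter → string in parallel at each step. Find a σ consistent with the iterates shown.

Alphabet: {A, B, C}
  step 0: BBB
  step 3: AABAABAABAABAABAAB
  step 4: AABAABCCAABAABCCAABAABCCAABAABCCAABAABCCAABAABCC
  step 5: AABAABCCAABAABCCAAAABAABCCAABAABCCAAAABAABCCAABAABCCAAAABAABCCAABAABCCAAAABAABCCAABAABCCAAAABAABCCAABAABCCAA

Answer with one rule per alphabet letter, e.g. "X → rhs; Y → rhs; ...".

A->AAB, B->CC, C->A

  step 4 ⇒ step 5: AABAABCCAABAABCCAABAABCCAABAABCCAABAABCCAABAABCC ⇒ AAB·AAB·CC·AAB·AAB·CC·A·A·AAB·AAB·CC·AAB·AAB·CC·A·A·AAB·AAB·CC·AAB·AAB·CC·A·A·AAB·AAB·CC·AAB·AAB·CC·A·A·AAB·AAB·CC·AAB·AAB·CC·A·A·AAB·AAB·CC·AAB·AAB·CC·A·A
    A ↦ AAB
    B ↦ CC
    C ↦ A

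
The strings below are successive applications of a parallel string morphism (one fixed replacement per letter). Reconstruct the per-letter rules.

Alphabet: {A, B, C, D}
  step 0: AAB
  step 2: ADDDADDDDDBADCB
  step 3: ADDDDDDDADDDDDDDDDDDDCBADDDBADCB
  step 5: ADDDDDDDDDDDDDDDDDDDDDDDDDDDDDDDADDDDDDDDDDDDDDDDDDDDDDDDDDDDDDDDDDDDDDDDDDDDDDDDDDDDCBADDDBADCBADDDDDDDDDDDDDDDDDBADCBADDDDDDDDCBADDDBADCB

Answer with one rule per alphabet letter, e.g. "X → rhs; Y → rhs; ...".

  step 2 ⇒ step 3: ADDDADDDDDBADCB ⇒ AD·DD·DD·DD·AD·DD·DD·DD·DD·DD·DCB·AD·DD·BA·DCB
    A ↦ AD
    B ↦ DCB
    C ↦ BA
    D ↦ DD

A->AD, B->DCB, C->BA, D->DD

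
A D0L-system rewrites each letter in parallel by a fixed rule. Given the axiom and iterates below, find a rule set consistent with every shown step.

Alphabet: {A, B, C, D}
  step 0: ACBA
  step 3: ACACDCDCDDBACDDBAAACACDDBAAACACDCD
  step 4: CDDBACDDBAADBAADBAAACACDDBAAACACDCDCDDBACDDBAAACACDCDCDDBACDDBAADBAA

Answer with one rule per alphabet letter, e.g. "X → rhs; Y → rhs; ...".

  step 3 ⇒ step 4: ACACDCDCDDBACDDBAAACACDDBAAACACDCD ⇒ CD·DBA·CD·DBA·A·DBA·A·DBA·A·A·CA·CD·DBA·A·A·CA·CD·CD·CD·DBA·CD·DBA·A·A·CA·CD·CD·CD·DBA·CD·DBA·A·DBA·A
    A ↦ CD
    B ↦ CA
    C ↦ DBA
    D ↦ A

A->CD, B->CA, C->DBA, D->A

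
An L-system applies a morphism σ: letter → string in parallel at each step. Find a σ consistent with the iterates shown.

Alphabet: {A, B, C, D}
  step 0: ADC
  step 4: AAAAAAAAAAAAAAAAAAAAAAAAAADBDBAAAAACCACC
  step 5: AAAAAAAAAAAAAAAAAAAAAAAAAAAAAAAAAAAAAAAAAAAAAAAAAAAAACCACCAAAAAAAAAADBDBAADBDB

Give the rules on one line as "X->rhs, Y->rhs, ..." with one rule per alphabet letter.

  step 4 ⇒ step 5: AAAAAAAAAAAAAAAAAAAAAAAAAADBDBAAAAACCACC ⇒ AA·AA·AA·AA·AA·AA·AA·AA·AA·AA·AA·AA·AA·AA·AA·AA·AA·AA·AA·AA·AA·AA·AA·AA·AA·AA·AC·C·AC·C·AA·AA·AA·AA·AA·DB·DB·AA·DB·DB
    A ↦ AA
    B ↦ C
    C ↦ DB
    D ↦ AC

A->AA, B->C, C->DB, D->AC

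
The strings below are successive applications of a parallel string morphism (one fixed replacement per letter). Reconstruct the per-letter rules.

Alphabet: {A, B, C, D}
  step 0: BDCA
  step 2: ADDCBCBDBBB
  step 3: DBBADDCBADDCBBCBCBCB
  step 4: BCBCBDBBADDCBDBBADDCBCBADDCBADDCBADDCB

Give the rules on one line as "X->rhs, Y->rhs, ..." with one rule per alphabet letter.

  step 3 ⇒ step 4: DBBADDCBADDCBBCBCBCB ⇒ B·CB·CB·D·B·B·ADD·CB·D·B·B·ADD·CB·CB·ADD·CB·ADD·CB·ADD·CB
    A ↦ D
    B ↦ CB
    C ↦ ADD
    D ↦ B

A->D, B->CB, C->ADD, D->B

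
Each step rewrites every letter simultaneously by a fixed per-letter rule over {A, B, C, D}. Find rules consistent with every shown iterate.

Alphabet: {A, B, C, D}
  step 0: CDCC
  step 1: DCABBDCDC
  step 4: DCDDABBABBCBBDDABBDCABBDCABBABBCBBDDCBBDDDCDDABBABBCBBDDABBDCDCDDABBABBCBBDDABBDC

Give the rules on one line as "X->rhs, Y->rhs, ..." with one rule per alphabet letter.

  step 0 ⇒ step 1: CDCC ⇒ DC·ABB·DC·DC
    C ↦ DC
    D ↦ ABB
    A ↦ CBB  (constrained at step 1)
    B ↦ D  (constrained at step 1)

A->CBB, B->D, C->DC, D->ABB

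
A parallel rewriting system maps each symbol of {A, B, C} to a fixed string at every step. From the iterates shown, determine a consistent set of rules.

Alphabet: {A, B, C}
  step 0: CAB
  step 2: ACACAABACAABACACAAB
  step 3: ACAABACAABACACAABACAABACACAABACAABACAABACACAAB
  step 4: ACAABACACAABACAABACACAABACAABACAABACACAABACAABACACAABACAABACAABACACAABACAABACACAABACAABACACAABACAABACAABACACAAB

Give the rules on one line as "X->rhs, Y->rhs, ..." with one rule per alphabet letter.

A->AC, B->AAB, C->AAB

  step 3 ⇒ step 4: ACAABACAABACACAABACAABACACAABACAABACAABACACAAB ⇒ AC·AAB·AC·AC·AAB·AC·AAB·AC·AC·AAB·AC·AAB·AC·AAB·AC·AC·AAB·AC·AAB·AC·AC·AAB·AC·AAB·AC·AAB·AC·AC·AAB·AC·AAB·AC·AC·AAB·AC·AAB·AC·AC·AAB·AC·AAB·AC·AAB·AC·AC·AAB
    A ↦ AC
    B ↦ AAB
    C ↦ AAB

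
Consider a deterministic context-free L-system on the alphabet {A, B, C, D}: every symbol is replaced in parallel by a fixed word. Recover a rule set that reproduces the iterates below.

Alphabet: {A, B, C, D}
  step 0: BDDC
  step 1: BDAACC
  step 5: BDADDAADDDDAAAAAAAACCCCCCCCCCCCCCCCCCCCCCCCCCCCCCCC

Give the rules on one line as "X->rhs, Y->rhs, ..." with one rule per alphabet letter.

  step 0 ⇒ step 1: BDDC ⇒ BD·A·A·CC
    B ↦ BD
    C ↦ CC
    D ↦ A
    A ↦ DD  (constrained at step 1)

A->DD, B->BD, C->CC, D->A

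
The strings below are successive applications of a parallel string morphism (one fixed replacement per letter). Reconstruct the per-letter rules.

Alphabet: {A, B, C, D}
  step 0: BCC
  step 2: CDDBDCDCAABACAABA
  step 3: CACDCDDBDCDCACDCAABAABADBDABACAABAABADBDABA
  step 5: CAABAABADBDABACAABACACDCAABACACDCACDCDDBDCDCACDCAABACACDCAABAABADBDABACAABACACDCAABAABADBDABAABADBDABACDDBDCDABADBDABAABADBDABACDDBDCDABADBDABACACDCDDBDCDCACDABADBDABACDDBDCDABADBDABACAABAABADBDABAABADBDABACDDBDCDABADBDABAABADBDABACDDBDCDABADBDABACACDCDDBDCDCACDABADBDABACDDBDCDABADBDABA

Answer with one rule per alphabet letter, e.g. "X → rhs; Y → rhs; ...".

A->ABA, B->DBD, C->CA, D->CD

  step 2 ⇒ step 3: CDDBDCDCAABACAABA ⇒ CA·CD·CD·DBD·CD·CA·CD·CA·ABA·ABA·DBD·ABA·CA·ABA·ABA·DBD·ABA
    A ↦ ABA
    B ↦ DBD
    C ↦ CA
    D ↦ CD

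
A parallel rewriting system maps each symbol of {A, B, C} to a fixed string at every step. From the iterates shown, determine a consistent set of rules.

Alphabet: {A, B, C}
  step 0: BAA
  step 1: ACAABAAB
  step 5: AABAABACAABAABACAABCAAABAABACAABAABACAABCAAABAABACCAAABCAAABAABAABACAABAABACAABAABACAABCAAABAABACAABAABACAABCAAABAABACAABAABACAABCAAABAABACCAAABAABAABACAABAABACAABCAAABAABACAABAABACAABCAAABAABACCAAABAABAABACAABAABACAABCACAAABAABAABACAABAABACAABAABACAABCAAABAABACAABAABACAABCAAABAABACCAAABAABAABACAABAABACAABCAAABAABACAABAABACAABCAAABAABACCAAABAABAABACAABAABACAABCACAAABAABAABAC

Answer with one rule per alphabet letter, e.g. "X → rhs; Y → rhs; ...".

A->AAB, B->AC, C->CA

  step 0 ⇒ step 1: BAA ⇒ AC·AAB·AAB
    A ↦ AAB
    B ↦ AC
    C ↦ CA  (constrained at step 1)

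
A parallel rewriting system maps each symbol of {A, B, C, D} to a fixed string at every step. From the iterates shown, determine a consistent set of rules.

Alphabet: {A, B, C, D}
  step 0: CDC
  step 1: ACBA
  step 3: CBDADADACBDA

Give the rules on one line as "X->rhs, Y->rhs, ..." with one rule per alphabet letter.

A->DA, B->A, C->A, D->CB

  step 0 ⇒ step 1: CDC ⇒ A·CB·A
    C ↦ A
    D ↦ CB
    A ↦ DA  (constrained at step 1)
    B ↦ A  (constrained at step 1)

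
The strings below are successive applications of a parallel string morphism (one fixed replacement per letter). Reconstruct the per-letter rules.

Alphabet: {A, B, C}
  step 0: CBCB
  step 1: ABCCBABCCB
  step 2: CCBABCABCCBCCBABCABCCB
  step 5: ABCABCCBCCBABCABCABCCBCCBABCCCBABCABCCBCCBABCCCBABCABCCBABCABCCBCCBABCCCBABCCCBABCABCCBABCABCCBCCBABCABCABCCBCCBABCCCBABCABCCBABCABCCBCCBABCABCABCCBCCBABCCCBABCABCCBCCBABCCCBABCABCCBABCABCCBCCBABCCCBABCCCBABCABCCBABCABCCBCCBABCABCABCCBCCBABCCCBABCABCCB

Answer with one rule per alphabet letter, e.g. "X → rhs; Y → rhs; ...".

A->C, B->CB, C->ABC

  step 1 ⇒ step 2: ABCCBABCCB ⇒ C·CB·ABC·ABC·CB·C·CB·ABC·ABC·CB
    A ↦ C
    B ↦ CB
    C ↦ ABC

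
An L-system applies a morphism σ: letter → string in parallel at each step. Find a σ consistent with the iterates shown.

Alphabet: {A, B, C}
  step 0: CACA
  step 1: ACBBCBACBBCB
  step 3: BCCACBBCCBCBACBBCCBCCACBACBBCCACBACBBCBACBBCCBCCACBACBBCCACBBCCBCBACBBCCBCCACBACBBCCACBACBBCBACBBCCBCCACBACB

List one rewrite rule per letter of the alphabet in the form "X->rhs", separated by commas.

A->BCB, B->BCC, C->ACB

  step 0 ⇒ step 1: CACA ⇒ ACB·BCB·ACB·BCB
    A ↦ BCB
    C ↦ ACB
    B ↦ BCC  (constrained at step 1)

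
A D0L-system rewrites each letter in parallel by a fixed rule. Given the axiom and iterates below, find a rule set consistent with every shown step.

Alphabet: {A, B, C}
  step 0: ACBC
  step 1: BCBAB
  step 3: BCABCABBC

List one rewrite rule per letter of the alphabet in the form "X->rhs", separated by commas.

A->BC, B->A, C->B

  step 0 ⇒ step 1: ACBC ⇒ BC·B·A·B
    A ↦ BC
    B ↦ A
    C ↦ B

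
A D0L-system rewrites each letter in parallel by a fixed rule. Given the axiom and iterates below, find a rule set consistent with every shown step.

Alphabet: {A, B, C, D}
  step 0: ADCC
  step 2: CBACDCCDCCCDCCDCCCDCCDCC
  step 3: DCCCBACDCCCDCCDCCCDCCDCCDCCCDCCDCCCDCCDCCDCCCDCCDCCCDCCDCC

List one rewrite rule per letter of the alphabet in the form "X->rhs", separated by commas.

A->BAC, B->C, C->DCC, D->C

  step 2 ⇒ step 3: CBACDCCDCCCDCCDCCCDCCDCC ⇒ DCC·C·BAC·DCC·C·DCC·DCC·C·DCC·DCC·DCC·C·DCC·DCC·C·DCC·DCC·DCC·C·DCC·DCC·C·DCC·DCC
    A ↦ BAC
    B ↦ C
    C ↦ DCC
    D ↦ C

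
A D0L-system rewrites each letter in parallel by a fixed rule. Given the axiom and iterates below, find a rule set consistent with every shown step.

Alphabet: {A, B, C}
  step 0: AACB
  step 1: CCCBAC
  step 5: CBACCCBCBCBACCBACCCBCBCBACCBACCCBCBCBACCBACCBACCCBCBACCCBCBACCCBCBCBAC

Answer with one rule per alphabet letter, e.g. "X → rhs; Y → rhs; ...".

A->C, B->AC, C->CB

  step 0 ⇒ step 1: AACB ⇒ C·C·CB·AC
    A ↦ C
    B ↦ AC
    C ↦ CB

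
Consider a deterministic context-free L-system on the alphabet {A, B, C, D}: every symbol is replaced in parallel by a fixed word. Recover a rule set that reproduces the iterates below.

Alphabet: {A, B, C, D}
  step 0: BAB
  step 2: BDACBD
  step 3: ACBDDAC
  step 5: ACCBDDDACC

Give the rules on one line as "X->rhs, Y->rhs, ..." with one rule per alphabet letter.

A->BD, B->A, C->D, D->C

  step 2 ⇒ step 3: BDACBD ⇒ A·C·BD·D·A·C
    A ↦ BD
    B ↦ A
    C ↦ D
    D ↦ C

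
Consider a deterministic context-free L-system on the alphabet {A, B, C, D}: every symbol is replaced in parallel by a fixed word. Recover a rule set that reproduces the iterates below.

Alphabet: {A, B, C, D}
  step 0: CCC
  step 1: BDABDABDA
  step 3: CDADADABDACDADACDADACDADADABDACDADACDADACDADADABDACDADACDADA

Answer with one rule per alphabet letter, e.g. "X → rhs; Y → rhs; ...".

  step 0 ⇒ step 1: CCC ⇒ BDA·BDA·BDA
    C ↦ BDA
    A ↦ DA  (constrained at step 1)
    B ↦ DAA  (constrained at step 1)
    D ↦ CDA  (constrained at step 1)

A->DA, B->DAA, C->BDA, D->CDA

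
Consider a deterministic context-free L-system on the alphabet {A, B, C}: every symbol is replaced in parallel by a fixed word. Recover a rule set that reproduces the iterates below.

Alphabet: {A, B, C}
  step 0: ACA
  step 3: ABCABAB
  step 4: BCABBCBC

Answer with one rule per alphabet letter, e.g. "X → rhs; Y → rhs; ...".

A->B, B->C, C->AB

  step 3 ⇒ step 4: ABCABAB ⇒ B·C·AB·B·C·B·C
    A ↦ B
    B ↦ C
    C ↦ AB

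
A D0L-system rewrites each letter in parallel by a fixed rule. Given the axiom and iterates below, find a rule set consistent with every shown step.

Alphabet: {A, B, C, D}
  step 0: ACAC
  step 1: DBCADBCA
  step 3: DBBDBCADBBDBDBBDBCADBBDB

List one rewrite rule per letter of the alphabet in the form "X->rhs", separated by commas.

  step 0 ⇒ step 1: ACAC ⇒ DB·CA·DB·CA
    A ↦ DB
    C ↦ CA
    B ↦ DB  (constrained at step 1)
    D ↦ B  (constrained at step 1)

A->DB, B->DB, C->CA, D->B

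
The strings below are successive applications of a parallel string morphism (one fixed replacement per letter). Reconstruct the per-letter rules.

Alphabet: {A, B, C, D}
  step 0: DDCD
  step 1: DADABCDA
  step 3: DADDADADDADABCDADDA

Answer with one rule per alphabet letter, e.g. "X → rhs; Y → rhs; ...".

  step 0 ⇒ step 1: DDCD ⇒ DA·DA·BC·DA
    C ↦ BC
    D ↦ DA
    A ↦ D  (constrained at step 1)
    B ↦ A  (constrained at step 1)

A->D, B->A, C->BC, D->DA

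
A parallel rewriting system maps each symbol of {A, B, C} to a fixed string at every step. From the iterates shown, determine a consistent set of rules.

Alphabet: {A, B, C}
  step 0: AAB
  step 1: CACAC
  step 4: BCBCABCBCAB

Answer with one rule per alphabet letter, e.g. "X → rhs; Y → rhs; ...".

A->CA, B->C, C->B

  step 0 ⇒ step 1: AAB ⇒ CA·CA·C
    A ↦ CA
    B ↦ C
    C ↦ B  (constrained at step 1)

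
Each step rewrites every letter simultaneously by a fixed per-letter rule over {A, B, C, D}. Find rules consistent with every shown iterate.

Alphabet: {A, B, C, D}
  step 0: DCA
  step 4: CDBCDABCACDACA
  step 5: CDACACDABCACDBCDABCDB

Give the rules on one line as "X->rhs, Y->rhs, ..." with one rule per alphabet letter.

A->B, B->CA, C->CD, D->A

  step 4 ⇒ step 5: CDBCDABCACDACA ⇒ CD·A·CA·CD·A·B·CA·CD·B·CD·A·B·CD·B
    A ↦ B
    B ↦ CA
    C ↦ CD
    D ↦ A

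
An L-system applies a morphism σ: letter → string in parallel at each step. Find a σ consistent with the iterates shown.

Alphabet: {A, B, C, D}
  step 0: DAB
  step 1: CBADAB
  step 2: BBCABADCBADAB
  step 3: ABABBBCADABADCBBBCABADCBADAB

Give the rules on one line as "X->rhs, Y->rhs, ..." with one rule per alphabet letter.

  step 2 ⇒ step 3: BBCABADCBADAB ⇒ AB·AB·BBC·AD·AB·AD·CB·BBC·AB·AD·CB·AD·AB
    A ↦ AD
    B ↦ AB
    C ↦ BBC
    D ↦ CB

A->AD, B->AB, C->BBC, D->CB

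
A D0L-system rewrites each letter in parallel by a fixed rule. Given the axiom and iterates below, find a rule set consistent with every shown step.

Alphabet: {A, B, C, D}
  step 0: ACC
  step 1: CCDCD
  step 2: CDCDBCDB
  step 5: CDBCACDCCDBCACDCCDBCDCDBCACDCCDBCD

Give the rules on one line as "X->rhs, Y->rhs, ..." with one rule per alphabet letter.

A->C, B->CA, C->CD, D->B

  step 1 ⇒ step 2: CCDCD ⇒ CD·CD·B·CD·B
    C ↦ CD
    D ↦ B
  step 0 ⇒ step 1: ACC ⇒ C·CD·CD
    A ↦ C
    B ↦ CA  (constrained at step 2)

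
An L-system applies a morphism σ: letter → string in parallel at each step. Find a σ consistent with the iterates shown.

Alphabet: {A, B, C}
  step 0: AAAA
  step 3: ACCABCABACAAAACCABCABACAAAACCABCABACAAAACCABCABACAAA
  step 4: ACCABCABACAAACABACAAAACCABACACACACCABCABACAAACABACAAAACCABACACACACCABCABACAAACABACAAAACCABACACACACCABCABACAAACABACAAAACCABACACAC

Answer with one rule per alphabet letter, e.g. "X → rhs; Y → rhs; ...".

  step 3 ⇒ step 4: ACCABCABACAAAACCABCABACAAAACCABCABACAAAACCABCABACAAA ⇒ AC·CAB·CAB·AC·AAA·CAB·AC·AAA·AC·CAB·AC·AC·AC·AC·CAB·CAB·AC·AAA·CAB·AC·AAA·AC·CAB·AC·AC·AC·AC·CAB·CAB·AC·AAA·CAB·AC·AAA·AC·CAB·AC·AC·AC·AC·CAB·CAB·AC·AAA·CAB·AC·AAA·AC·CAB·AC·AC·AC
    A ↦ AC
    B ↦ AAA
    C ↦ CAB

A->AC, B->AAA, C->CAB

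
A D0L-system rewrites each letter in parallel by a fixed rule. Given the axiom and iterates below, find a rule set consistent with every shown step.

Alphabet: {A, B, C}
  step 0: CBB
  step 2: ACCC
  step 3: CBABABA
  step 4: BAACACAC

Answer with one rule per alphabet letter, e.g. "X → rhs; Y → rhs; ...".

A->C, B->A, C->BA

  step 3 ⇒ step 4: CBABABA ⇒ BA·A·C·A·C·A·C
    A ↦ C
    B ↦ A
    C ↦ BA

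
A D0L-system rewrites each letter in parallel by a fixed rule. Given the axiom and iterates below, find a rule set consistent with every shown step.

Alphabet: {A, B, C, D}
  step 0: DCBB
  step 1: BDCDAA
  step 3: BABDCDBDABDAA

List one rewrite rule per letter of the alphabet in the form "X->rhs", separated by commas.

A->B, B->A, C->CD, D->BD

  step 0 ⇒ step 1: DCBB ⇒ BD·CD·A·A
    B ↦ A
    C ↦ CD
    D ↦ BD
    A ↦ B  (constrained at step 1)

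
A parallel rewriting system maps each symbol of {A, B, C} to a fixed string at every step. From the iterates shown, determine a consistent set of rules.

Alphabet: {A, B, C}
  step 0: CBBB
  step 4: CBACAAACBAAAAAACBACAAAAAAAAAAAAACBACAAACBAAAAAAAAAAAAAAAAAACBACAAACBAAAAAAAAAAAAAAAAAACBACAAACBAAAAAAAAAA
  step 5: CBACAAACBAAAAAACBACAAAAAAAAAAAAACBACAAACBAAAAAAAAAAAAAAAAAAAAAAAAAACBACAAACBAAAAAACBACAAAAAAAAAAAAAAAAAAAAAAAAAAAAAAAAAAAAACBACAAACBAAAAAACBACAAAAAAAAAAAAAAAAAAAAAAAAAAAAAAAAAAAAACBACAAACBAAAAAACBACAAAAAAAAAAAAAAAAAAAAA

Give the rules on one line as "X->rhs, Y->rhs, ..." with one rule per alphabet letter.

  step 4 ⇒ step 5: CBACAAACBAAAAAACBACAAAAAAAAAAAAACBACAAACBAAAAAAAAAAAAAAAAAACBACAAACBAAAAAAAAAAAAAAAAAACBACAAACBAAAAAAAAAA ⇒ CB·ACA·AA·CB·AA·AA·AA·CB·ACA·AA·AA·AA·AA·AA·AA·CB·ACA·AA·CB·AA·AA·AA·AA·AA·AA·AA·AA·AA·AA·AA·AA·AA·CB·ACA·AA·CB·AA·AA·AA·CB·ACA·AA·AA·AA·AA·AA·AA·AA·AA·AA·AA·AA·AA·AA·AA·AA·AA·AA·AA·CB·ACA·AA·CB·AA·AA·AA·CB·ACA·AA·AA·AA·AA·AA·AA·AA·AA·AA·AA·AA·AA·AA·AA·AA·AA·AA·AA·CB·ACA·AA·CB·AA·AA·AA·CB·ACA·AA·AA·AA·AA·AA·AA·AA·AA·AA·AA
    A ↦ AA
    B ↦ ACA
    C ↦ CB

A->AA, B->ACA, C->CB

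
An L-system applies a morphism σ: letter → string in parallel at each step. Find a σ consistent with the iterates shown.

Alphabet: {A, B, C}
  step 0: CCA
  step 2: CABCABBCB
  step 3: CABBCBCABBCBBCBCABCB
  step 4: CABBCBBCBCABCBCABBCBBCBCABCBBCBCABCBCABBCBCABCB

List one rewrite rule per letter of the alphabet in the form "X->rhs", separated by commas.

  step 3 ⇒ step 4: CABBCBCABBCBBCBCABCB ⇒ CA·B·BCB·BCB·CA·BCB·CA·B·BCB·BCB·CA·BCB·BCB·CA·BCB·CA·B·BCB·CA·BCB
    A ↦ B
    B ↦ BCB
    C ↦ CA

A->B, B->BCB, C->CA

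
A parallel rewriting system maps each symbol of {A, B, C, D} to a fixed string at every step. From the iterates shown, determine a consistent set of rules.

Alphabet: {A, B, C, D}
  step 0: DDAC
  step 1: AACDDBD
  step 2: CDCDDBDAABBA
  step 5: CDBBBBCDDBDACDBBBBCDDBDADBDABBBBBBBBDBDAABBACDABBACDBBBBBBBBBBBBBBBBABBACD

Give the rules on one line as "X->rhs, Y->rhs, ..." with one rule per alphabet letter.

A->CD, B->BB, C->DBD, D->A

  step 1 ⇒ step 2: AACDDBD ⇒ CD·CD·DBD·A·A·BB·A
    A ↦ CD
    B ↦ BB
    C ↦ DBD
    D ↦ A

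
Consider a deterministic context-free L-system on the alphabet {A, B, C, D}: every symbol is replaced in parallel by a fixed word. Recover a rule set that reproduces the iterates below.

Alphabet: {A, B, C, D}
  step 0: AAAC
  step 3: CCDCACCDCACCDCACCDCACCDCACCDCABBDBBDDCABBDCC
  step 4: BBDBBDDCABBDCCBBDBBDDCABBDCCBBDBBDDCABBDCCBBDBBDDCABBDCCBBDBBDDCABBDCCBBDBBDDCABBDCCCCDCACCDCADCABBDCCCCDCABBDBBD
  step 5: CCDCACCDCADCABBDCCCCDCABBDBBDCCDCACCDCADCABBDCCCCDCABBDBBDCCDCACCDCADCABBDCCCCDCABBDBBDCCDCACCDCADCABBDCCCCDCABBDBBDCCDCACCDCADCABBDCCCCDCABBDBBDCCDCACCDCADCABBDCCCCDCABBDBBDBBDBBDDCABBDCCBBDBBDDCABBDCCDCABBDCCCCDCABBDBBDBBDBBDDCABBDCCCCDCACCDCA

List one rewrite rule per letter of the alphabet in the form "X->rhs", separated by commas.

  step 4 ⇒ step 5: BBDBBDDCABBDCCBBDBBDDCABBDCCBBDBBDDCABBDCCBBDBBDDCABBDCCBBDBBDDCABBDCCBBDBBDDCABBDCCCCDCACCDCADCABBDCCCCDCABBDBBD ⇒ C·C·DCA·C·C·DCA·DCA·BBD·CC·C·C·DCA·BBD·BBD·C·C·DCA·C·C·DCA·DCA·BBD·CC·C·C·DCA·BBD·BBD·C·C·DCA·C·C·DCA·DCA·BBD·CC·C·C·DCA·BBD·BBD·C·C·DCA·C·C·DCA·DCA·BBD·CC·C·C·DCA·BBD·BBD·C·C·DCA·C·C·DCA·DCA·BBD·CC·C·C·DCA·BBD·BBD·C·C·DCA·C·C·DCA·DCA·BBD·CC·C·C·DCA·BBD·BBD·BBD·BBD·DCA·BBD·CC·BBD·BBD·DCA·BBD·CC·DCA·BBD·CC·C·C·DCA·BBD·BBD·BBD·BBD·DCA·BBD·CC·C·C·DCA·C·C·DCA
    A ↦ CC
    B ↦ C
    C ↦ BBD
    D ↦ DCA

A->CC, B->C, C->BBD, D->DCA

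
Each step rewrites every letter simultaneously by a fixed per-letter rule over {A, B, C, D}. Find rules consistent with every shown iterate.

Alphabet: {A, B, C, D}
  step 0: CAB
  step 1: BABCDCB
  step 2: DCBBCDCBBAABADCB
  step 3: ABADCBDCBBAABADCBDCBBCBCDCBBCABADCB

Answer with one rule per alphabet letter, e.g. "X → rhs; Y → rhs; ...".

  step 2 ⇒ step 3: DCBBCDCBBAABADCB ⇒ A·BA·DCB·DCB·BA·A·BA·DCB·DCB·BC·BC·DCB·BC·A·BA·DCB
    A ↦ BC
    B ↦ DCB
    C ↦ BA
    D ↦ A

A->BC, B->DCB, C->BA, D->A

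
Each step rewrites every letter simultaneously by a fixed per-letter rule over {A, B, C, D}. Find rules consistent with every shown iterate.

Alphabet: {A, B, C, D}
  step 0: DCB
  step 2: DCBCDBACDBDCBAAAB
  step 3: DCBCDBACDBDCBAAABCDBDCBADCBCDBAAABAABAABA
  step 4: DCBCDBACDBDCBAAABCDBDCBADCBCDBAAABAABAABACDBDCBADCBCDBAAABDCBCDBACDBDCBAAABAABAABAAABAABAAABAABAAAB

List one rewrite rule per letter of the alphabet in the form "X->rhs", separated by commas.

  step 3 ⇒ step 4: DCBCDBACDBDCBAAABCDBDCBADCBCDBAAABAABAABA ⇒ DCB·CDB·A·CDB·DCB·A·AAB·CDB·DCB·A·DCB·CDB·A·AAB·AAB·AAB·A·CDB·DCB·A·DCB·CDB·A·AAB·DCB·CDB·A·CDB·DCB·A·AAB·AAB·AAB·A·AAB·AAB·A·AAB·AAB·A·AAB
    A ↦ AAB
    B ↦ A
    C ↦ CDB
    D ↦ DCB

A->AAB, B->A, C->CDB, D->DCB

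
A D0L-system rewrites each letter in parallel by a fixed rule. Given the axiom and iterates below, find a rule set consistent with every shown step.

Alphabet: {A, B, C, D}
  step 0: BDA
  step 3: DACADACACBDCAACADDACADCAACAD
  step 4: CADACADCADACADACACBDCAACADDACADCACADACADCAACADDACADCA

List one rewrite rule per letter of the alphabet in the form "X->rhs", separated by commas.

A->D, B->CBD, C->ACA, D->CA

  step 3 ⇒ step 4: DACADACACBDCAACADDACADCAACAD ⇒ CA·D·ACA·D·CA·D·ACA·D·ACA·CBD·CA·ACA·D·D·ACA·D·CA·CA·D·ACA·D·CA·ACA·D·D·ACA·D·CA
    A ↦ D
    B ↦ CBD
    C ↦ ACA
    D ↦ CA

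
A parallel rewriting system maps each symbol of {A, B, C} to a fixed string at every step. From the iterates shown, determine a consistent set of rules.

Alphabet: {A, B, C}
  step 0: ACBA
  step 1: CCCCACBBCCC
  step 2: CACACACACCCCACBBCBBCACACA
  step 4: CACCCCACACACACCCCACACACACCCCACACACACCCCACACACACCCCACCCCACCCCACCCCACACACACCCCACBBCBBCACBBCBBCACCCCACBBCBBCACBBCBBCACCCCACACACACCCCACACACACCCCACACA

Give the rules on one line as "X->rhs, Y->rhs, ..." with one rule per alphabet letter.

A->CCC, B->CBB, C->CA

  step 1 ⇒ step 2: CCCCACBBCCC ⇒ CA·CA·CA·CA·CCC·CA·CBB·CBB·CA·CA·CA
    A ↦ CCC
    B ↦ CBB
    C ↦ CA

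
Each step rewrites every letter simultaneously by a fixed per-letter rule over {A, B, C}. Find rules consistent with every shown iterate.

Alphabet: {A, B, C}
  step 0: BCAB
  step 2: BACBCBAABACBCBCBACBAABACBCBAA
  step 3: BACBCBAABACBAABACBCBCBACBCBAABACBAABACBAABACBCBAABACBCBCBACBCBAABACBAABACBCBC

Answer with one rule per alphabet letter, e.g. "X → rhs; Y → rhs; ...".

A->BC, B->BAC, C->BAA

  step 2 ⇒ step 3: BACBCBAABACBCBCBACBAABACBCBAA ⇒ BAC·BC·BAA·BAC·BAA·BAC·BC·BC·BAC·BC·BAA·BAC·BAA·BAC·BAA·BAC·BC·BAA·BAC·BC·BC·BAC·BC·BAA·BAC·BAA·BAC·BC·BC
    A ↦ BC
    B ↦ BAC
    C ↦ BAA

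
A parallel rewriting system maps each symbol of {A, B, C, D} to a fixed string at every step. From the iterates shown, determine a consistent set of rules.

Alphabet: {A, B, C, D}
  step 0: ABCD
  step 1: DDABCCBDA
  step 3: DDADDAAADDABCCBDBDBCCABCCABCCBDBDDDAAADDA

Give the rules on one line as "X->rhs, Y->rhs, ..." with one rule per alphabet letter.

A->DDA, B->BCC, C->BD, D->A

  step 0 ⇒ step 1: ABCD ⇒ DDA·BCC·BD·A
    A ↦ DDA
    B ↦ BCC
    C ↦ BD
    D ↦ A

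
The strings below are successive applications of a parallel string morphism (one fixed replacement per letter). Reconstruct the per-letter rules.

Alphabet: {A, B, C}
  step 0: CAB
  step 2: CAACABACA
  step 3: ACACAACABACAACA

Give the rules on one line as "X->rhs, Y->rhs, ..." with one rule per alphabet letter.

A->CA, B->BA, C->A

  step 2 ⇒ step 3: CAACABACA ⇒ A·CA·CA·A·CA·BA·CA·A·CA
    A ↦ CA
    B ↦ BA
    C ↦ A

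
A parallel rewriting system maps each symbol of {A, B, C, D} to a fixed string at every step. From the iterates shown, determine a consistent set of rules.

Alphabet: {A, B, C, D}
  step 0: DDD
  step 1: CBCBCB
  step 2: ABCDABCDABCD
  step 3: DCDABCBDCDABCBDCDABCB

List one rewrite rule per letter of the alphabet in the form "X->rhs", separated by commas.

A->D, B->CD, C->AB, D->CB

  step 2 ⇒ step 3: ABCDABCDABCD ⇒ D·CD·AB·CB·D·CD·AB·CB·D·CD·AB·CB
    A ↦ D
    B ↦ CD
    C ↦ AB
    D ↦ CB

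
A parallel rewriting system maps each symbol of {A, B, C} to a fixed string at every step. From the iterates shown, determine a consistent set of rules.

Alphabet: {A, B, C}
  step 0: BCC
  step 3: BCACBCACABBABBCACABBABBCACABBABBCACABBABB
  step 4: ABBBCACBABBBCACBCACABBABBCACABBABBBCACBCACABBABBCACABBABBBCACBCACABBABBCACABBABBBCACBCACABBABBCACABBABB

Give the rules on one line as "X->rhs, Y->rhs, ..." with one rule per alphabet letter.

A->CAC, B->ABB, C->B

  step 3 ⇒ step 4: BCACBCACABBABBCACABBABBCACABBABBCACABBABB ⇒ ABB·B·CAC·B·ABB·B·CAC·B·CAC·ABB·ABB·CAC·ABB·ABB·B·CAC·B·CAC·ABB·ABB·CAC·ABB·ABB·B·CAC·B·CAC·ABB·ABB·CAC·ABB·ABB·B·CAC·B·CAC·ABB·ABB·CAC·ABB·ABB
    A ↦ CAC
    B ↦ ABB
    C ↦ B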